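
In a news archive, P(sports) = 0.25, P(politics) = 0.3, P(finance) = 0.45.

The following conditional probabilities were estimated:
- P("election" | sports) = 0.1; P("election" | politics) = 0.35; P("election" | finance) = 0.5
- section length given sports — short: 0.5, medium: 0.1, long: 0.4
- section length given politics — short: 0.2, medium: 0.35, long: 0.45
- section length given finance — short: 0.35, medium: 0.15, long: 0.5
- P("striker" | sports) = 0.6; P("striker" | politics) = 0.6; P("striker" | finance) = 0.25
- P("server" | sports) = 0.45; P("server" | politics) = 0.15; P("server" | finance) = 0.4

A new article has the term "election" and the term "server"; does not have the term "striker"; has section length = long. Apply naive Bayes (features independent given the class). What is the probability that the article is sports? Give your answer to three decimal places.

sports: 0.25 × 0.1 × 0.4 × (1−0.6) × 0.45 = 0.0018
politics: 0.3 × 0.35 × 0.45 × (1−0.6) × 0.15 = 0.002835
finance: 0.45 × 0.5 × 0.5 × (1−0.25) × 0.4 = 0.03375
P(sports | x) = 0.0018 / 0.038385 ≈ 0.047

0.047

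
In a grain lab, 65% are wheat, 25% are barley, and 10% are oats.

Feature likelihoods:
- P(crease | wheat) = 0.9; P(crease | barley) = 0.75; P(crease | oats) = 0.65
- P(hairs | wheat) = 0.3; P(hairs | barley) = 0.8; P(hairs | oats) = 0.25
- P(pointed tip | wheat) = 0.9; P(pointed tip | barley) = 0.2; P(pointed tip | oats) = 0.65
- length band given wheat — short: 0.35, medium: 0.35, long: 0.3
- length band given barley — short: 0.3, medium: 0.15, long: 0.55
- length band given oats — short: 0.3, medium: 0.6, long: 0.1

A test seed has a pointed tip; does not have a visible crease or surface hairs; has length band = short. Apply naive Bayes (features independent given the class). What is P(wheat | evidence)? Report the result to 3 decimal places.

wheat: 0.65 × (1−0.9) × (1−0.3) × 0.9 × 0.35 = 0.0143325
barley: 0.25 × (1−0.75) × (1−0.8) × 0.2 × 0.3 = 0.00075
oats: 0.1 × (1−0.65) × (1−0.25) × 0.65 × 0.3 = 0.00511875
P(wheat | x) = 0.0143325 / 0.02020125 ≈ 0.709

0.709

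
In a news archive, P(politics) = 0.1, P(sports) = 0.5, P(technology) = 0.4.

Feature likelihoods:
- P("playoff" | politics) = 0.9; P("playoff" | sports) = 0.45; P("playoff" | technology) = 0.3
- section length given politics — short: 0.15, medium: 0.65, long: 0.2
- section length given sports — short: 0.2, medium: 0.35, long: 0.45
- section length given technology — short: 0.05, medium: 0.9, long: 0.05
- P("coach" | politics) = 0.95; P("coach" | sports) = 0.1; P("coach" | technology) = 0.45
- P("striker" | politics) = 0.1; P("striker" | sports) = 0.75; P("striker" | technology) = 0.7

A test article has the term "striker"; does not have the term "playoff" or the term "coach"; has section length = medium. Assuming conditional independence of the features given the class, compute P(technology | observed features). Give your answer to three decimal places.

politics: 0.1 × (1−0.9) × 0.65 × (1−0.95) × 0.1 = 0.0000325
sports: 0.5 × (1−0.45) × 0.35 × (1−0.1) × 0.75 = 0.06496875
technology: 0.4 × (1−0.3) × 0.9 × (1−0.45) × 0.7 = 0.09702
P(technology | x) = 0.09702 / 0.16202125 ≈ 0.599

0.599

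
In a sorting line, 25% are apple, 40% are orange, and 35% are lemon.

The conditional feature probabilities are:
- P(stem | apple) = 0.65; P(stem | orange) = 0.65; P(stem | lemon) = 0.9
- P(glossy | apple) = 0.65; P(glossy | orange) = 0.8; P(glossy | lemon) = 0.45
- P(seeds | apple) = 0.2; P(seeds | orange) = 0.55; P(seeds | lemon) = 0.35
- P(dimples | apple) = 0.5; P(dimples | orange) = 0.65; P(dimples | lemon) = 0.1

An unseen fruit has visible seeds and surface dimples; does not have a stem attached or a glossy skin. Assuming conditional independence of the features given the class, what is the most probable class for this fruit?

orange

apple: 0.25 × (1−0.65) × (1−0.65) × 0.2 × 0.5 = 0.0030625
orange: 0.4 × (1−0.65) × (1−0.8) × 0.55 × 0.65 = 0.01001
lemon: 0.35 × (1−0.9) × (1−0.45) × 0.35 × 0.1 = 0.00067375
Highest score → orange.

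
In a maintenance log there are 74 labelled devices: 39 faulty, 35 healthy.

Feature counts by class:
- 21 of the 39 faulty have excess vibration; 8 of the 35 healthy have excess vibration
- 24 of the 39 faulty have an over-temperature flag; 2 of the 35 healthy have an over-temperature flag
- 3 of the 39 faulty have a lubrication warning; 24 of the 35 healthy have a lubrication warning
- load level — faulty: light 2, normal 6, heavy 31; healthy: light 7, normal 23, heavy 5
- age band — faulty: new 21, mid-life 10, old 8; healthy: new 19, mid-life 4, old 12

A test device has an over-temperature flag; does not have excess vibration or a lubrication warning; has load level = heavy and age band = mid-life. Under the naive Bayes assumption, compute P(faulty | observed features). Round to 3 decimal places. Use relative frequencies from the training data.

0.996

faulty: (39/74) × (18/39) × (24/39) × (36/39) × (31/39) × (10/39) ≈ 0.0281616
healthy: (35/74) × (27/35) × (2/35) × (11/35) × (5/35) × (4/35) ≈ 0.000106982
P(faulty | x) = 0.0281616 / 0.028268582 ≈ 0.996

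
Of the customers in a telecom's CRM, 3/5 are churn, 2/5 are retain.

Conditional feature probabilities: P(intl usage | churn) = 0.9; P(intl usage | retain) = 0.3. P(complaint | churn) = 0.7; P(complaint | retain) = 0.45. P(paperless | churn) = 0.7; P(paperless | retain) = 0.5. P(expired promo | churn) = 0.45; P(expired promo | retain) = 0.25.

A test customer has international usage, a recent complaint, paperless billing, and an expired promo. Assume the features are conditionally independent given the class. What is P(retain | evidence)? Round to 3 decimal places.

churn: 0.6 × 0.9 × 0.7 × 0.7 × 0.45 = 0.11907
retain: 0.4 × 0.3 × 0.45 × 0.5 × 0.25 = 0.00675
P(retain | x) = 0.00675 / 0.12582 ≈ 0.054

0.054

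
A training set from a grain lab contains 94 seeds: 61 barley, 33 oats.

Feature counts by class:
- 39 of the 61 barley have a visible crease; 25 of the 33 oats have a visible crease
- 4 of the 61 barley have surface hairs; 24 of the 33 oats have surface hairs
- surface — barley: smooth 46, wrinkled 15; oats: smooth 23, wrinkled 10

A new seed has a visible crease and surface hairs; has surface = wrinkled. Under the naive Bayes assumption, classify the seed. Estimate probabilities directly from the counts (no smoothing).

oats

barley: (61/94) × (39/61) × (4/61) × (15/61) ≈ 0.00669003
oats: (33/94) × (25/33) × (24/33) × (10/33) ≈ 0.0586132
Highest score → oats.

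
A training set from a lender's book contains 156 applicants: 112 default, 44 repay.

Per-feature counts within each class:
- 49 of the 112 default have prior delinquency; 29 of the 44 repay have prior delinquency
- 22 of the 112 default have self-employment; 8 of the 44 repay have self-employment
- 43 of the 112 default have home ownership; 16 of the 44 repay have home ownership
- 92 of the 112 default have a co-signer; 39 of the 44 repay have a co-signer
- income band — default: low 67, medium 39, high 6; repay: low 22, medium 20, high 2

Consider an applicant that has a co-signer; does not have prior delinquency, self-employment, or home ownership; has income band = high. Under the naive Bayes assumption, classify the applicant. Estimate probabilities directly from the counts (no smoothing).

default

default: (112/156) × (63/112) × (90/112) × (69/112) × (92/112) × (6/112) ≈ 0.00879781
repay: (44/156) × (15/44) × (36/44) × (28/44) × (39/44) × (2/44) ≈ 0.00201702
Highest score → default.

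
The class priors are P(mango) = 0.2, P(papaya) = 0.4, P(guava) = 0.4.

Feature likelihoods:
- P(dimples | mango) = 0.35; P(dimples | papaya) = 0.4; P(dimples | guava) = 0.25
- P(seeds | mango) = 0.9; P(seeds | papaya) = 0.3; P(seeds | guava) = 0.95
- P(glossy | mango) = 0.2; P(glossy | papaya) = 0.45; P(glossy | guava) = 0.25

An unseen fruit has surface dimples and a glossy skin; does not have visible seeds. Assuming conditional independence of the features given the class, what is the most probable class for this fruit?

mango: 0.2 × 0.35 × (1−0.9) × 0.2 = 0.0014
papaya: 0.4 × 0.4 × (1−0.3) × 0.45 = 0.0504
guava: 0.4 × 0.25 × (1−0.95) × 0.25 = 0.00125
Highest score → papaya.

papaya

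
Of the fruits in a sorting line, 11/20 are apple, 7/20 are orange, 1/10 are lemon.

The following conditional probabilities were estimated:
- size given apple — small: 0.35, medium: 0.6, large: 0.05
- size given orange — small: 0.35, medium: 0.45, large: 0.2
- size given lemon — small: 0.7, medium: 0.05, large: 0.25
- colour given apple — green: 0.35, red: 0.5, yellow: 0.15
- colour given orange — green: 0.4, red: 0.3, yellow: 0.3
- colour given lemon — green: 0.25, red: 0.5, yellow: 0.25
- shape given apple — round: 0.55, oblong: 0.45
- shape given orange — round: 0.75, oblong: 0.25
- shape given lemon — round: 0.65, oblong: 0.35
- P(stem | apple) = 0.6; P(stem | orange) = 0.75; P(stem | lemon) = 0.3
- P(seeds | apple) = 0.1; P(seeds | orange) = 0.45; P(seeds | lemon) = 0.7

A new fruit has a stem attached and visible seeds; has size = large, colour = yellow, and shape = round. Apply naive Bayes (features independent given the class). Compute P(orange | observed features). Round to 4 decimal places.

0.8431

apple: 0.55 × 0.05 × 0.15 × 0.55 × 0.6 × 0.1 = 0.000136125
orange: 0.35 × 0.2 × 0.3 × 0.75 × 0.75 × 0.45 = 0.005315625
lemon: 0.1 × 0.25 × 0.25 × 0.65 × 0.3 × 0.7 = 0.000853125
P(orange | x) = 0.005315625 / 0.006304875 ≈ 0.8431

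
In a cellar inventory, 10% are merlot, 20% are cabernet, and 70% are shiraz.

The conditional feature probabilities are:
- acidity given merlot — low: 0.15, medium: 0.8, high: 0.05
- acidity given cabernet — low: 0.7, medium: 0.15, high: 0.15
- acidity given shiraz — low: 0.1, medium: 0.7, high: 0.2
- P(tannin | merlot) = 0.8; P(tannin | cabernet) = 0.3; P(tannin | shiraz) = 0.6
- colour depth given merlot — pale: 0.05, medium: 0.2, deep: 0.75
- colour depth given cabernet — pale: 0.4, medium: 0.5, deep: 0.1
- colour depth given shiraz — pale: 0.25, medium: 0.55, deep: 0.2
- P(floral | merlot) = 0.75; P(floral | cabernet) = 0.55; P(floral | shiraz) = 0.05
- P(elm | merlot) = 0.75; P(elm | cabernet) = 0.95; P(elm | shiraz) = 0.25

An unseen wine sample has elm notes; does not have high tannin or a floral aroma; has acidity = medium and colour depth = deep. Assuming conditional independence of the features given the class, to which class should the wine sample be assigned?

merlot: 0.1 × 0.8 × (1−0.8) × 0.75 × (1−0.75) × 0.75 = 0.00225
cabernet: 0.2 × 0.15 × (1−0.3) × 0.1 × (1−0.55) × 0.95 = 0.00089775
shiraz: 0.7 × 0.7 × (1−0.6) × 0.2 × (1−0.05) × 0.25 = 0.00931
Highest score → shiraz.

shiraz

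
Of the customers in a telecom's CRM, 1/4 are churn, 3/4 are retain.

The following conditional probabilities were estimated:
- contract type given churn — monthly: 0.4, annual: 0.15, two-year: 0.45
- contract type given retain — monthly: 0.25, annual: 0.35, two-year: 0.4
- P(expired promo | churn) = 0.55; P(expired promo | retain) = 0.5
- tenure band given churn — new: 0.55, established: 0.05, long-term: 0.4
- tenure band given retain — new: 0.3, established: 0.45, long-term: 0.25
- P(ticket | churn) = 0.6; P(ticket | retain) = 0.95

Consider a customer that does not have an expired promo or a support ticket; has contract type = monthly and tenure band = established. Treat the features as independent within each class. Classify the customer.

retain

churn: 0.25 × 0.4 × (1−0.55) × 0.05 × (1−0.6) = 0.0009
retain: 0.75 × 0.25 × (1−0.5) × 0.45 × (1−0.95) = 0.002109375
Highest score → retain.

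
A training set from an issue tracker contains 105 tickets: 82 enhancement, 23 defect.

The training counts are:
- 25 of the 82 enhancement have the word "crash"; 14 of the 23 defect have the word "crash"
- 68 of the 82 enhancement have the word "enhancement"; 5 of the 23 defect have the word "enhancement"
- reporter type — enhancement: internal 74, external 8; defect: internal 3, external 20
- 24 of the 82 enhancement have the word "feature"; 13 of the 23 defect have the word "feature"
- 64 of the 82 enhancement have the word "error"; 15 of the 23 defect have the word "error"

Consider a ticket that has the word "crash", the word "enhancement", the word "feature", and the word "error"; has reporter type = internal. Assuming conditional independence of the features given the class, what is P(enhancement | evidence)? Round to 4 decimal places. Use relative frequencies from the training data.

0.9669

enhancement: (82/105) × (25/82) × (68/82) × (74/82) × (24/82) × (64/82) ≈ 0.0407031
defect: (23/105) × (14/23) × (5/23) × (3/23) × (13/23) × (15/23) ≈ 0.00139365
P(enhancement | x) = 0.0407031 / 0.04209675 ≈ 0.9669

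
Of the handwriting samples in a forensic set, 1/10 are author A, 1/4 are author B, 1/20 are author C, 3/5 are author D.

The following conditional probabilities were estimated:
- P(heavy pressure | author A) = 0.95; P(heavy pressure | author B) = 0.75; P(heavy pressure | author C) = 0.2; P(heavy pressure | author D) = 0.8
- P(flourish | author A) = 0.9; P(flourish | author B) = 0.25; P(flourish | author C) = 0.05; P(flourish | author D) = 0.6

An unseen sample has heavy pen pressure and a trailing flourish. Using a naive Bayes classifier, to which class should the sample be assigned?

author A: 0.1 × 0.95 × 0.9 = 0.0855
author B: 0.25 × 0.75 × 0.25 = 0.046875
author C: 0.05 × 0.2 × 0.05 = 0.0005
author D: 0.6 × 0.8 × 0.6 = 0.288
Highest score → author D.

author D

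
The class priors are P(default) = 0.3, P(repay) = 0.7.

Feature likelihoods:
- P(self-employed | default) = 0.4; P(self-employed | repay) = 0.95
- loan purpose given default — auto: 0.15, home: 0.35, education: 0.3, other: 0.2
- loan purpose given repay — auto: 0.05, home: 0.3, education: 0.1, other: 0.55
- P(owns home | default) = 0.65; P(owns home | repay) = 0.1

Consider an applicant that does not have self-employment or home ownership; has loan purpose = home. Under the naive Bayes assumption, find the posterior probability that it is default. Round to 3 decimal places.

0.700

default: 0.3 × (1−0.4) × 0.35 × (1−0.65) = 0.02205
repay: 0.7 × (1−0.95) × 0.3 × (1−0.1) = 0.00945
P(default | x) = 0.02205 / 0.0315 ≈ 0.700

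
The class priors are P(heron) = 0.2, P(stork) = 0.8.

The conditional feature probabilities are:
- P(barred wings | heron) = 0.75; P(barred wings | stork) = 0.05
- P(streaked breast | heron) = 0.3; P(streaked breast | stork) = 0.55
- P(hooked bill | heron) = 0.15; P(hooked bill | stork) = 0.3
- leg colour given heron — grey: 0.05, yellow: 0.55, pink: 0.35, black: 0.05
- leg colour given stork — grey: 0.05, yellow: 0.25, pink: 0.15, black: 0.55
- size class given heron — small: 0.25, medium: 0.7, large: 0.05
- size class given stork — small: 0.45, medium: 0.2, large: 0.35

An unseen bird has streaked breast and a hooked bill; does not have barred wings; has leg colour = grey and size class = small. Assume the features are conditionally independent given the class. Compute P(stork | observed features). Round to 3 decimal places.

0.990

heron: 0.2 × (1−0.75) × 0.3 × 0.15 × 0.05 × 0.25 = 0.000028125
stork: 0.8 × (1−0.05) × 0.55 × 0.3 × 0.05 × 0.45 = 0.0028215
P(stork | x) = 0.0028215 / 0.002849625 ≈ 0.990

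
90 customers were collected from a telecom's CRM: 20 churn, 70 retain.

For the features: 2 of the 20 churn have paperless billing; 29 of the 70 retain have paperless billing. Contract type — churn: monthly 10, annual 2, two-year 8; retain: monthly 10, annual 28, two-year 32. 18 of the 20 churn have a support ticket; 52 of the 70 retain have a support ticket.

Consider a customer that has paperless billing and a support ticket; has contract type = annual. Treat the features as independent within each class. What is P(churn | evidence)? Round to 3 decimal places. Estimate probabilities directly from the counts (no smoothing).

0.020

churn: (20/90) × (2/20) × (2/20) × (18/20) = 0.002
retain: (70/90) × (29/70) × (28/70) × (52/70) ≈ 0.095746
P(churn | x) = 0.002 / 0.097746 ≈ 0.020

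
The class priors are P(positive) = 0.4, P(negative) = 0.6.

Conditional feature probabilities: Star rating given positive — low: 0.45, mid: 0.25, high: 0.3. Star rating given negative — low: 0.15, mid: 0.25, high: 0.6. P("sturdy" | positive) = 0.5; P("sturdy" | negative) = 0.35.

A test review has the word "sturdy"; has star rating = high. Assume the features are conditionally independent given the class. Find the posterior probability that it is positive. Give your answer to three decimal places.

0.323

positive: 0.4 × 0.3 × 0.5 = 0.06
negative: 0.6 × 0.6 × 0.35 = 0.126
P(positive | x) = 0.06 / 0.186 ≈ 0.323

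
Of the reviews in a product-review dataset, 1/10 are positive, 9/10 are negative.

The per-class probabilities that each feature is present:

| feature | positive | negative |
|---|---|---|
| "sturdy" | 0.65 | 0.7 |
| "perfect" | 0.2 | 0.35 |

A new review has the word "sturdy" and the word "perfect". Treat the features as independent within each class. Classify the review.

negative

positive: 0.1 × 0.65 × 0.2 = 0.013
negative: 0.9 × 0.7 × 0.35 = 0.2205
Highest score → negative.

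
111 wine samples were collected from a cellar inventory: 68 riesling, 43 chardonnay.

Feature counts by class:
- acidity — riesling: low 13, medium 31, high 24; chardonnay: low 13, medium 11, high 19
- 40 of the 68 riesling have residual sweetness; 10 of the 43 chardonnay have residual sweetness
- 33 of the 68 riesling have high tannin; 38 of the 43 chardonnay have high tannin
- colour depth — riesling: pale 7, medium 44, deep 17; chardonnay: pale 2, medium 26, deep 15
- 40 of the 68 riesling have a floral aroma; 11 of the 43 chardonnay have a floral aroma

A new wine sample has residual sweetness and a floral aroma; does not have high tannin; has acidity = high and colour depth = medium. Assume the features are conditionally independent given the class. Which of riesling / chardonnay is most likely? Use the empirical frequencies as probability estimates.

riesling: (68/111) × (24/68) × (40/68) × (35/68) × (44/68) × (40/68) ≈ 0.0249169
chardonnay: (43/111) × (19/43) × (10/43) × (5/43) × (26/43) × (11/43) ≈ 0.000715967
Highest score → riesling.

riesling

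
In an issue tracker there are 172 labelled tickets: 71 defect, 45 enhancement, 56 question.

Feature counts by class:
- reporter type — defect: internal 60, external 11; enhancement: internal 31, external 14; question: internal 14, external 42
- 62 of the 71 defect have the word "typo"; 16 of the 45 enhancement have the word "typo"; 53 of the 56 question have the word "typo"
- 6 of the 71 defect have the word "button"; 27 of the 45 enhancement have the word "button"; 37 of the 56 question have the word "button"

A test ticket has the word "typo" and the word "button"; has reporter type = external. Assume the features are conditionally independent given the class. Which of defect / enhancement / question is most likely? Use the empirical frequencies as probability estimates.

question

defect: (71/172) × (11/71) × (62/71) × (6/71) ≈ 0.00471944
enhancement: (45/172) × (14/45) × (16/45) × (27/45) ≈ 0.0173643
question: (56/172) × (42/56) × (53/56) × (37/56) ≈ 0.152694
Highest score → question.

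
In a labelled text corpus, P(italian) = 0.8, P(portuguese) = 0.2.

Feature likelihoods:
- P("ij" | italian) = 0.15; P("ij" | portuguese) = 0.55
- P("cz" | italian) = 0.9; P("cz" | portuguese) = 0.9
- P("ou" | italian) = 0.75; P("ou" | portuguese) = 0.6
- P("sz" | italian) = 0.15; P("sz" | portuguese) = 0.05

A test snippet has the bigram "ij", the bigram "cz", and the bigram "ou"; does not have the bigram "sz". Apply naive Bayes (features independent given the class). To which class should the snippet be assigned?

italian: 0.8 × 0.15 × 0.9 × 0.75 × (1−0.15) = 0.06885
portuguese: 0.2 × 0.55 × 0.9 × 0.6 × (1−0.05) = 0.05643
Highest score → italian.

italian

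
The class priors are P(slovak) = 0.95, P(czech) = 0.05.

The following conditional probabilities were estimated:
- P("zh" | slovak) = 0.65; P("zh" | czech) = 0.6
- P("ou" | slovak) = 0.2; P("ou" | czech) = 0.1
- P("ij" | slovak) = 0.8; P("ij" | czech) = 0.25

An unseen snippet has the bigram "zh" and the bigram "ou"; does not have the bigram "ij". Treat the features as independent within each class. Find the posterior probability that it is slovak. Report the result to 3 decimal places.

0.917

slovak: 0.95 × 0.65 × 0.2 × (1−0.8) = 0.0247
czech: 0.05 × 0.6 × 0.1 × (1−0.25) = 0.00225
P(slovak | x) = 0.0247 / 0.02695 ≈ 0.917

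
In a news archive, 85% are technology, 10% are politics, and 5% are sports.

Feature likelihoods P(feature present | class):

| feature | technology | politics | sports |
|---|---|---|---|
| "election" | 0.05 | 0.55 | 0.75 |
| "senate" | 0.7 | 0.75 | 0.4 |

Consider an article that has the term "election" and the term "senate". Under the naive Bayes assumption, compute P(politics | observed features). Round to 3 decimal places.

0.480

technology: 0.85 × 0.05 × 0.7 = 0.02975
politics: 0.1 × 0.55 × 0.75 = 0.04125
sports: 0.05 × 0.75 × 0.4 = 0.015
P(politics | x) = 0.04125 / 0.086 ≈ 0.480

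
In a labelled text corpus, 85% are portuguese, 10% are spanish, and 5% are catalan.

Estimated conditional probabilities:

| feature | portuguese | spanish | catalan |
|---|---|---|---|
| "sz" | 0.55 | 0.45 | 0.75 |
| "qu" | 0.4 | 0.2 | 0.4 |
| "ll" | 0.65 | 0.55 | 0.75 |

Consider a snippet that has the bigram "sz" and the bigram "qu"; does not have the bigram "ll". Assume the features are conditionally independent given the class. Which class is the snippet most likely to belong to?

portuguese

portuguese: 0.85 × 0.55 × 0.4 × (1−0.65) = 0.06545
spanish: 0.1 × 0.45 × 0.2 × (1−0.55) = 0.00405
catalan: 0.05 × 0.75 × 0.4 × (1−0.75) = 0.00375
Highest score → portuguese.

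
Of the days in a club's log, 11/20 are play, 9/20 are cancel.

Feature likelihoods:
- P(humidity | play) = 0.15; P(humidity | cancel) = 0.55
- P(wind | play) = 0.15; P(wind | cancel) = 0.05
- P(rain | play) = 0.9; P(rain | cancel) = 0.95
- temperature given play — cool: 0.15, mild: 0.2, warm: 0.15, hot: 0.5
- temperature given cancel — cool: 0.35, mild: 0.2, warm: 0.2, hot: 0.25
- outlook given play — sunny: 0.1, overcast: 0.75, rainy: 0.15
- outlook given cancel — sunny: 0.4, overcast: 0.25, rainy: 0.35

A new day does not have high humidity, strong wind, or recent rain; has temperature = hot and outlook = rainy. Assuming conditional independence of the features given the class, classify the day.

play

play: 0.55 × (1−0.15) × (1−0.15) × (1−0.9) × 0.5 × 0.15 = 0.0029803125
cancel: 0.45 × (1−0.55) × (1−0.05) × (1−0.95) × 0.25 × 0.35 = 0.000841640625
Highest score → play.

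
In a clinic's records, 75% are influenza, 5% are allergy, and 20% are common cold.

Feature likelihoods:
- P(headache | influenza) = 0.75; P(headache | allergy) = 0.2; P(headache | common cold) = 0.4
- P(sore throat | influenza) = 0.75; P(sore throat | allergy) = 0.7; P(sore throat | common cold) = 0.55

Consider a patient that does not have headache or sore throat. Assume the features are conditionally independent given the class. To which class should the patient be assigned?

common cold

influenza: 0.75 × (1−0.75) × (1−0.75) = 0.046875
allergy: 0.05 × (1−0.2) × (1−0.7) = 0.012
common cold: 0.2 × (1−0.4) × (1−0.55) = 0.054
Highest score → common cold.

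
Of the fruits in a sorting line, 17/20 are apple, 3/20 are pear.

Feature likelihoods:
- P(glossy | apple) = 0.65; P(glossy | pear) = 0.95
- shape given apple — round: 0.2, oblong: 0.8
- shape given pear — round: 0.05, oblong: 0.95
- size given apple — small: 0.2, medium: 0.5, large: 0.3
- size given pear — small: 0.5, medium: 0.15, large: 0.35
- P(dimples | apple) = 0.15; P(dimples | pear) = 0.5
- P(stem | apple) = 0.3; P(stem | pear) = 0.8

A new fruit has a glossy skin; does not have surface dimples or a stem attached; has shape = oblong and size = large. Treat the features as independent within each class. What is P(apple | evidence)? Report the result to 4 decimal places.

apple: 0.85 × 0.65 × 0.8 × 0.3 × (1−0.15) × (1−0.3) = 0.078897
pear: 0.15 × 0.95 × 0.95 × 0.35 × (1−0.5) × (1−0.8) = 0.004738125
P(apple | x) = 0.078897 / 0.083635125 ≈ 0.9433

0.9433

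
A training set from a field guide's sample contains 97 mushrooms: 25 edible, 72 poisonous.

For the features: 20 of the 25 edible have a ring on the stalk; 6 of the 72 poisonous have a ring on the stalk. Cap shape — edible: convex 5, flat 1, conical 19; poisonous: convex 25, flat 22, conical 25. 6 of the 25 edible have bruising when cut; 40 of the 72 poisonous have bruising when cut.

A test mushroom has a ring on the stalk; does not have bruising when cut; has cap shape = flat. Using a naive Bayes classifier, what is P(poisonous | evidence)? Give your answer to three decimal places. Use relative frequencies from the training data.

0.573

edible: (25/97) × (20/25) × (1/25) × (19/25) ≈ 0.00626804
poisonous: (72/97) × (6/72) × (22/72) × (32/72) ≈ 0.00840015
P(poisonous | x) = 0.00840015 / 0.01466819 ≈ 0.573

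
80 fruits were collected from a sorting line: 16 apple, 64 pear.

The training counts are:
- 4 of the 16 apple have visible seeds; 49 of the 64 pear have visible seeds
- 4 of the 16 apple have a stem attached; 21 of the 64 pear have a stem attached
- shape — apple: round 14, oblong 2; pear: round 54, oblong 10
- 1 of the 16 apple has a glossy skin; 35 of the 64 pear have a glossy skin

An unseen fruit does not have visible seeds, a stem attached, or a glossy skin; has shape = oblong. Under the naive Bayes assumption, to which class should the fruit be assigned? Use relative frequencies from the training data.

apple: (16/80) × (12/16) × (12/16) × (2/16) × (15/16) = 0.01318359375
pear: (64/80) × (15/64) × (43/64) × (10/64) × (29/64) = 0.008919239044189453125
Highest score → apple.

apple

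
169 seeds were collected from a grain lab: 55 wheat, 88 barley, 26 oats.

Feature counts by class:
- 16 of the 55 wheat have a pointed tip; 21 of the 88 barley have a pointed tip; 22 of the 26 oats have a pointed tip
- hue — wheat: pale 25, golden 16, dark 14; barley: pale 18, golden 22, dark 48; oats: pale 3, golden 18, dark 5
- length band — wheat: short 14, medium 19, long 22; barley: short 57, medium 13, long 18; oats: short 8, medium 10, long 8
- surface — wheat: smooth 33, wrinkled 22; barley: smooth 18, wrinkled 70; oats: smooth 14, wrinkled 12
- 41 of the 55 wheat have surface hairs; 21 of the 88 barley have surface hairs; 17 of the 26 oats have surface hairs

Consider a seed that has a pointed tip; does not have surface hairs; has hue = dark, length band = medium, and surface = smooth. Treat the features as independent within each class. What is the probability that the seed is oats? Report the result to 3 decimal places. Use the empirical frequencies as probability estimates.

0.388

wheat: (55/169) × (16/55) × (14/55) × (19/55) × (33/55) × (14/55) ≈ 0.00127147
barley: (88/169) × (21/88) × (48/88) × (13/88) × (18/88) × (67/88) ≈ 0.00155931
oats: (26/169) × (22/26) × (5/26) × (10/26) × (14/26) × (9/26) ≈ 0.00179466
P(oats | x) = 0.00179466 / 0.00462544 ≈ 0.388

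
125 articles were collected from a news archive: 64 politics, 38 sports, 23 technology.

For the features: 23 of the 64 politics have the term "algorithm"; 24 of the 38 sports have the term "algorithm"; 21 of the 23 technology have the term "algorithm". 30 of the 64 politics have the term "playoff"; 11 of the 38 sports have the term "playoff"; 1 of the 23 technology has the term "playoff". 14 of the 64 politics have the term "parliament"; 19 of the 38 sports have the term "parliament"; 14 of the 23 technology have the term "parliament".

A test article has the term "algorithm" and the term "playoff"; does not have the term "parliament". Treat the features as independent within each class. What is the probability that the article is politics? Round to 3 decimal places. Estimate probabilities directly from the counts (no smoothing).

0.687

politics: (64/125) × (23/64) × (30/64) × (50/64) = 0.0673828125
sports: (38/125) × (24/38) × (11/38) × (19/38) ≈ 0.0277895
technology: (23/125) × (21/23) × (1/23) × (9/23) ≈ 0.00285822
P(politics | x) = 0.0673828125 / 0.0980305325 ≈ 0.687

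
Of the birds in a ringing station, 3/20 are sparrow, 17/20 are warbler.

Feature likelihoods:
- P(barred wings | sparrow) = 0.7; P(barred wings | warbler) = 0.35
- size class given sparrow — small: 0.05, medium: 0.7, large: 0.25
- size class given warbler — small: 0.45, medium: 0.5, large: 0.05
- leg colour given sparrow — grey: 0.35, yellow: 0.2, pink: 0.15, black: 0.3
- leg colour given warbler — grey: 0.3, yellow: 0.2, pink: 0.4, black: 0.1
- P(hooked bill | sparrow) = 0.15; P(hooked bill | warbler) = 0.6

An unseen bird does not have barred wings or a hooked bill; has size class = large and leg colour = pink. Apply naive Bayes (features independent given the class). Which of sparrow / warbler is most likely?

sparrow: 0.15 × (1−0.7) × 0.25 × 0.15 × (1−0.15) = 0.001434375
warbler: 0.85 × (1−0.35) × 0.05 × 0.4 × (1−0.6) = 0.00442
Highest score → warbler.

warbler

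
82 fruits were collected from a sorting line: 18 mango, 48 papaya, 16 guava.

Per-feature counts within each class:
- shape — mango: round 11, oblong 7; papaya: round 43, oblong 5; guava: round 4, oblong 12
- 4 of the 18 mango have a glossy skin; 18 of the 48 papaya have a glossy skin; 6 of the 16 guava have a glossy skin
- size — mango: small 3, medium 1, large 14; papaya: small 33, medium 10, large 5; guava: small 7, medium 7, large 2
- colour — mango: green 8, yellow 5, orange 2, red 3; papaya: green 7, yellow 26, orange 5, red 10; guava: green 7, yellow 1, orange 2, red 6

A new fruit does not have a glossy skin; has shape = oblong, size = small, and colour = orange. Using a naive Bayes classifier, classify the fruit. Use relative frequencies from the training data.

mango: (18/82) × (7/18) × (14/18) × (3/18) × (2/18) ≈ 0.00122955
papaya: (48/82) × (5/48) × (30/48) × (33/48) × (5/48) ≈ 0.00272921
guava: (16/82) × (12/16) × (10/16) × (7/16) × (2/16) ≈ 0.00500191
Highest score → guava.

guava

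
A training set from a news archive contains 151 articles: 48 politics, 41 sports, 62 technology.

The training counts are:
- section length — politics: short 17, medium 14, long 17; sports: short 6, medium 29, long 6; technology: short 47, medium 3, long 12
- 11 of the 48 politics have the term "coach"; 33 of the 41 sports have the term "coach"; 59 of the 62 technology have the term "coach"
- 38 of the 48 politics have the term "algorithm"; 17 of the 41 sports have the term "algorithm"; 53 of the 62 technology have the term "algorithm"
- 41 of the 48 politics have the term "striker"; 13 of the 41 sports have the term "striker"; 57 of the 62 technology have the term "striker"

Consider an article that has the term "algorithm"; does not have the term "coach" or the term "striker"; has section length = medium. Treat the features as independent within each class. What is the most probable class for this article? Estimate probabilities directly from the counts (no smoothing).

sports

politics: (48/151) × (14/48) × (37/48) × (38/48) × (7/48) ≈ 0.00825108
sports: (41/151) × (29/41) × (8/41) × (17/41) × (28/41) ≈ 0.0106112
technology: (62/151) × (3/62) × (3/62) × (53/62) × (5/62) ≈ 0.000066273
Highest score → sports.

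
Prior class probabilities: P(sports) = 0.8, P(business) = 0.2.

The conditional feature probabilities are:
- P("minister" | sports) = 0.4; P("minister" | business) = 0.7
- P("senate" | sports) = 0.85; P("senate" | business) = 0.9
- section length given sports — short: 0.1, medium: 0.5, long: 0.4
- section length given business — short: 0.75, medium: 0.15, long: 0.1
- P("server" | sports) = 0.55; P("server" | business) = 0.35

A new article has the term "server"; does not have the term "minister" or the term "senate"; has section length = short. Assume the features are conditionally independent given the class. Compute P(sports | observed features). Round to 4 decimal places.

sports: 0.8 × (1−0.4) × (1−0.85) × 0.1 × 0.55 = 0.00396
business: 0.2 × (1−0.7) × (1−0.9) × 0.75 × 0.35 = 0.001575
P(sports | x) = 0.00396 / 0.005535 ≈ 0.7154

0.7154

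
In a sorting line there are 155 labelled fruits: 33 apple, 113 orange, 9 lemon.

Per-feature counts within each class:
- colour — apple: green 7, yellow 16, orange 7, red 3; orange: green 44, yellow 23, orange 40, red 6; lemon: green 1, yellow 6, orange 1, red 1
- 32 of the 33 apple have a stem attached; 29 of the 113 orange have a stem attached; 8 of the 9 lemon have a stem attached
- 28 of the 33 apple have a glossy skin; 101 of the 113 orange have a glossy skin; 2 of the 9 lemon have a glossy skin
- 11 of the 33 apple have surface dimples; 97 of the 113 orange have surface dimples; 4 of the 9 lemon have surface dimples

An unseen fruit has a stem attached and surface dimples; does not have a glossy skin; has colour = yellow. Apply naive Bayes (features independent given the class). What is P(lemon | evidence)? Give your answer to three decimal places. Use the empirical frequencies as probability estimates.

apple: (33/155) × (16/33) × (32/33) × (5/33) × (11/33) ≈ 0.00505544
orange: (113/155) × (23/113) × (29/113) × (12/113) × (97/113) ≈ 0.00347146
lemon: (9/155) × (6/9) × (8/9) × (7/9) × (4/9) ≈ 0.0118943
P(lemon | x) = 0.0118943 / 0.0204212 ≈ 0.582

0.582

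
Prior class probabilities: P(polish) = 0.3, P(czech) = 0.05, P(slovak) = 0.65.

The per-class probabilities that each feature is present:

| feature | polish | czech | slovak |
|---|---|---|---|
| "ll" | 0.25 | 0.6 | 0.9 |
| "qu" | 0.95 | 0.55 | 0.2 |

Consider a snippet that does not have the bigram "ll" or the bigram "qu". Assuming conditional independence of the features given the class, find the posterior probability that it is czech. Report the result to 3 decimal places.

polish: 0.3 × (1−0.25) × (1−0.95) = 0.01125
czech: 0.05 × (1−0.6) × (1−0.55) = 0.009
slovak: 0.65 × (1−0.9) × (1−0.2) = 0.052
P(czech | x) = 0.009 / 0.07225 ≈ 0.125

0.125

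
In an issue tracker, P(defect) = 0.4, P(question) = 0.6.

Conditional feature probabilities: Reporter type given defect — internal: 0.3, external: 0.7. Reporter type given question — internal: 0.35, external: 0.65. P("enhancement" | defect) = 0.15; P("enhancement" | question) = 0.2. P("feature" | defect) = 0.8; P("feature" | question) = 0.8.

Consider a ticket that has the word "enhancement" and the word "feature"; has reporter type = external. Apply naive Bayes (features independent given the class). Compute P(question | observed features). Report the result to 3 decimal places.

0.650

defect: 0.4 × 0.7 × 0.15 × 0.8 = 0.0336
question: 0.6 × 0.65 × 0.2 × 0.8 = 0.0624
P(question | x) = 0.0624 / 0.096 ≈ 0.650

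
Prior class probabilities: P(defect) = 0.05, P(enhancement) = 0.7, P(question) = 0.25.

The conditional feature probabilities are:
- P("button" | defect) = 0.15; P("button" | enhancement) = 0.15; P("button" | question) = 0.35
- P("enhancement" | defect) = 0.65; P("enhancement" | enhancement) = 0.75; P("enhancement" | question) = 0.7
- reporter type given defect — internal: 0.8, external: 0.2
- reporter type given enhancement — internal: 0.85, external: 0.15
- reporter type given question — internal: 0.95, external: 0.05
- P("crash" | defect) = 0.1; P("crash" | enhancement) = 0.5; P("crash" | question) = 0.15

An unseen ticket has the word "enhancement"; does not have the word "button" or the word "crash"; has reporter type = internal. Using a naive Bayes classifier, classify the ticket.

defect: 0.05 × (1−0.15) × 0.65 × 0.8 × (1−0.1) = 0.01989
enhancement: 0.7 × (1−0.15) × 0.75 × 0.85 × (1−0.5) = 0.18965625
question: 0.25 × (1−0.35) × 0.7 × 0.95 × (1−0.15) = 0.091853125
Highest score → enhancement.

enhancement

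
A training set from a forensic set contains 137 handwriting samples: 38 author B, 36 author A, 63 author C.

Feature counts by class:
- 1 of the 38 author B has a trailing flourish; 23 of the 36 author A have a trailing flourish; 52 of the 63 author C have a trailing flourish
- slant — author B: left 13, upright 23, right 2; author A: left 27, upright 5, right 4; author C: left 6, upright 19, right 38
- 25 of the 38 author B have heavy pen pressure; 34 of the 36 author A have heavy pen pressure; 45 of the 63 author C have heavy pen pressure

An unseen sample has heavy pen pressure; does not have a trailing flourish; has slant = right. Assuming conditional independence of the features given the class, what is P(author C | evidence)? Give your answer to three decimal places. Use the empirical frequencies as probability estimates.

author B: (38/137) × (37/38) × (2/38) × (25/38) ≈ 0.00935156
author A: (36/137) × (13/36) × (4/36) × (34/36) ≈ 0.00995765
author C: (63/137) × (11/63) × (38/63) × (45/63) ≈ 0.0345929
P(author C | x) = 0.0345929 / 0.05390211 ≈ 0.642

0.642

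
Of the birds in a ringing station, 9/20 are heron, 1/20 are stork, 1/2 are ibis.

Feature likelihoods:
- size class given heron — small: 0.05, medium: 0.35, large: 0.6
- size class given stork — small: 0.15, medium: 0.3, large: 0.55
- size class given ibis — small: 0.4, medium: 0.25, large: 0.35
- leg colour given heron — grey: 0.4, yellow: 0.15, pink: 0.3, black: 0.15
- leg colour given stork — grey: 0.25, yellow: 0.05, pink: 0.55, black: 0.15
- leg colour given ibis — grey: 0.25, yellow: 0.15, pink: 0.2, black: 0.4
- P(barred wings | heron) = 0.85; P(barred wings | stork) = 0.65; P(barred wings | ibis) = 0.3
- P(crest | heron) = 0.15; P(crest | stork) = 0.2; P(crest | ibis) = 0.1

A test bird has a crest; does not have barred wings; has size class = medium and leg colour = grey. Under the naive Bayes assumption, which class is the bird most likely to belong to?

heron: 0.45 × 0.35 × 0.4 × (1−0.85) × 0.15 = 0.0014175
stork: 0.05 × 0.3 × 0.25 × (1−0.65) × 0.2 = 0.0002625
ibis: 0.5 × 0.25 × 0.25 × (1−0.3) × 0.1 = 0.0021875
Highest score → ibis.

ibis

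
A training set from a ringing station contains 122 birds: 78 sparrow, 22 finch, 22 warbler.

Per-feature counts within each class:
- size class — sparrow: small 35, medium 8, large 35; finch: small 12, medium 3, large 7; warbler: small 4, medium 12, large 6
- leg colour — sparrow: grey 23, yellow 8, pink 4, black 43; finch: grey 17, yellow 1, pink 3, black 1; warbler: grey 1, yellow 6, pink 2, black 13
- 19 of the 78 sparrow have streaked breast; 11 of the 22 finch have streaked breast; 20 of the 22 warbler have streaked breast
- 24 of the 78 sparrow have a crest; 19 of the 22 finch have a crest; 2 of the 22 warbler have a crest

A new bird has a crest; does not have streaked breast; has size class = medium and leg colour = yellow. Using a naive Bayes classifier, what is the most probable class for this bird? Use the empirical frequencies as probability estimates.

sparrow

sparrow: (78/122) × (8/78) × (8/78) × (59/78) × (24/78) ≈ 0.00156531
finch: (22/122) × (3/22) × (1/22) × (11/22) × (19/22) ≈ 0.000482658
warbler: (22/122) × (12/22) × (6/22) × (2/22) × (2/22) ≈ 0.000221699
Highest score → sparrow.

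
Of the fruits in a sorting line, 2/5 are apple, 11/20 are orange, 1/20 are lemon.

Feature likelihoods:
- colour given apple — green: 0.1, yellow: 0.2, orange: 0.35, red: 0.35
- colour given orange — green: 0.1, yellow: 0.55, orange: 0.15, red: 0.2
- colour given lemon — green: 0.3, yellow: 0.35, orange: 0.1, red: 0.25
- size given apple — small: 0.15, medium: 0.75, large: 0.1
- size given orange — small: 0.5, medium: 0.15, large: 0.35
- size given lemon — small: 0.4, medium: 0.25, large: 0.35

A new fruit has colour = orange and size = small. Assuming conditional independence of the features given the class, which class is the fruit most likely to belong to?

apple: 0.4 × 0.35 × 0.15 = 0.021
orange: 0.55 × 0.15 × 0.5 = 0.04125
lemon: 0.05 × 0.1 × 0.4 = 0.002
Highest score → orange.

orange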